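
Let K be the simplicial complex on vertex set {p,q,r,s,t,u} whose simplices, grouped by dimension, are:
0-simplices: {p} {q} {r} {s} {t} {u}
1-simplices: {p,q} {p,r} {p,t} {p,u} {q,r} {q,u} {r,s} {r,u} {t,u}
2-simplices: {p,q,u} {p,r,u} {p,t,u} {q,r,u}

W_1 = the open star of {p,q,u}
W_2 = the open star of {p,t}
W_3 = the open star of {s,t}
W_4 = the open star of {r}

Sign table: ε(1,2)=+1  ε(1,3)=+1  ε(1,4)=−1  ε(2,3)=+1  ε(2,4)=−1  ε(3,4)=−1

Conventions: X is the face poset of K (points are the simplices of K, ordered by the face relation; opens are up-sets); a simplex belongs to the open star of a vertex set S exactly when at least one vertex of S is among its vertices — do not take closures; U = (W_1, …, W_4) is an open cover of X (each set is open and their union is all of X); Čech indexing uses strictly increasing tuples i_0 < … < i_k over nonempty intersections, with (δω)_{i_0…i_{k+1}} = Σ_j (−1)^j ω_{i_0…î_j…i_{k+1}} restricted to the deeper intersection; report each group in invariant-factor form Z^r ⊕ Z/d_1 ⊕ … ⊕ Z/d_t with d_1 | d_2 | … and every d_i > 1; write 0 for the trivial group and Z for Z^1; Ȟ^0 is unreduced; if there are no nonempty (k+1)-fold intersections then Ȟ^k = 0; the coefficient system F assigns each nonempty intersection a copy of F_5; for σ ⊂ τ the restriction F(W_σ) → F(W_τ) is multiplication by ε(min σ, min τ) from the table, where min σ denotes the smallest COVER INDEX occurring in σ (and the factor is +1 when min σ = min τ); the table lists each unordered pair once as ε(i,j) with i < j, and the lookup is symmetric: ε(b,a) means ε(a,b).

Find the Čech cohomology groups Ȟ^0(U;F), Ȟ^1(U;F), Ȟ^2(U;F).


cover nerve:
  W1={{p},{q},{u},{p,q},{p,r},{p,t},{p,u},{q,r},{q,u},{r,u},{t,u},{p,q,u},{p,r,u},{p,t,u},{q,r,u}} W2={{p},{t},{p,q},{p,r},{p,t},{p,u},{t,u},{p,q,u},{p,r,u},{p,t,u}} W3={{s},{t},{p,t},{r,s},{t,u},{p,t,u}} W4={{r},{p,r},{q,r},{r,s},{r,u},{p,r,u},{q,r,u}}
  W12={{p},{p,q},{p,r},{p,t},{p,u},{t,u},{p,q,u},{p,r,u},{p,t,u}} W13={{p,t},{t,u},{p,t,u}} W14={{p,r},{q,r},{r,u},{p,r,u},{q,r,u}} W23={{t},{p,t},{t,u},{p,t,u}} W24={{p,r},{p,r,u}} W34={{r,s}}
  W123={{p,t},{t,u},{p,t,u}} W124={{p,r},{p,r,u}}
C dims 4,6,2; δ0: rk_F5 3; δ1: rk_F5 2
Ȟ^0: (4−3)−0=1 ⇒ Z/5
Ȟ^1: (6−2)−3=1 ⇒ Z/5
Ȟ^2: (2−0)−2=0 ⇒ 0

Ȟ^0 = Z/5, Ȟ^1 = Z/5, Ȟ^2 = 0


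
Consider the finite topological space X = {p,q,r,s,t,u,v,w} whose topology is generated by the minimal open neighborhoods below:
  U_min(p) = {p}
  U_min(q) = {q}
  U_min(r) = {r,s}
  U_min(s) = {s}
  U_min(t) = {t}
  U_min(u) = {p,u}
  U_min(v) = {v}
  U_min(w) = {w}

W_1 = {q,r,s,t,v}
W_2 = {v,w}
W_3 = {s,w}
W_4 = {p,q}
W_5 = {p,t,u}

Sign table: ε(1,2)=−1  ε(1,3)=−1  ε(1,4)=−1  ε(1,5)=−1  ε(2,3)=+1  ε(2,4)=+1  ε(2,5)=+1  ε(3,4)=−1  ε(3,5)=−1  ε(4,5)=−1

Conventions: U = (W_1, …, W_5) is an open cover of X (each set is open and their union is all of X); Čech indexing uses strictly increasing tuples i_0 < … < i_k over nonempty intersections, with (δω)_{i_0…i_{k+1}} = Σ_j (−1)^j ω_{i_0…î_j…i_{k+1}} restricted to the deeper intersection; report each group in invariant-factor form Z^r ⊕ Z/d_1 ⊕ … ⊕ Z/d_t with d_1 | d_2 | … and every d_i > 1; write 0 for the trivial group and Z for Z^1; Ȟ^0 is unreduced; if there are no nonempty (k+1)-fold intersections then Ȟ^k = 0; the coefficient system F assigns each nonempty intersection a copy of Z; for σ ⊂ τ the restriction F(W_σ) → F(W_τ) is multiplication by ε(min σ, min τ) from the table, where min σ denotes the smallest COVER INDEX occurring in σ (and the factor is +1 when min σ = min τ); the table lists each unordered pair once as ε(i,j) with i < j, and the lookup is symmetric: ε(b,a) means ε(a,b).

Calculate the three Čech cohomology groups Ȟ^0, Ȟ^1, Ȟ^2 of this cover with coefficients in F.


Ȟ^0 = 0, Ȟ^1 = Z ⊕ Z/2, Ȟ^2 = 0

nerve simplices:
  W12={v} W13={s} W14={q} W15={t} W23={w} W45={p}
C dims 5,6; δ0: rk 5, SNF 1^4·2
degree 0: 5−5−0 = 0 → Ȟ^0 ≅ 0
degree 1: 6−0−5 = 1 plus torsion [2] → Ȟ^1 ≅ Z ⊕ Z/2
degree 2: 0−0−0 = 0 → Ȟ^2 ≅ 0


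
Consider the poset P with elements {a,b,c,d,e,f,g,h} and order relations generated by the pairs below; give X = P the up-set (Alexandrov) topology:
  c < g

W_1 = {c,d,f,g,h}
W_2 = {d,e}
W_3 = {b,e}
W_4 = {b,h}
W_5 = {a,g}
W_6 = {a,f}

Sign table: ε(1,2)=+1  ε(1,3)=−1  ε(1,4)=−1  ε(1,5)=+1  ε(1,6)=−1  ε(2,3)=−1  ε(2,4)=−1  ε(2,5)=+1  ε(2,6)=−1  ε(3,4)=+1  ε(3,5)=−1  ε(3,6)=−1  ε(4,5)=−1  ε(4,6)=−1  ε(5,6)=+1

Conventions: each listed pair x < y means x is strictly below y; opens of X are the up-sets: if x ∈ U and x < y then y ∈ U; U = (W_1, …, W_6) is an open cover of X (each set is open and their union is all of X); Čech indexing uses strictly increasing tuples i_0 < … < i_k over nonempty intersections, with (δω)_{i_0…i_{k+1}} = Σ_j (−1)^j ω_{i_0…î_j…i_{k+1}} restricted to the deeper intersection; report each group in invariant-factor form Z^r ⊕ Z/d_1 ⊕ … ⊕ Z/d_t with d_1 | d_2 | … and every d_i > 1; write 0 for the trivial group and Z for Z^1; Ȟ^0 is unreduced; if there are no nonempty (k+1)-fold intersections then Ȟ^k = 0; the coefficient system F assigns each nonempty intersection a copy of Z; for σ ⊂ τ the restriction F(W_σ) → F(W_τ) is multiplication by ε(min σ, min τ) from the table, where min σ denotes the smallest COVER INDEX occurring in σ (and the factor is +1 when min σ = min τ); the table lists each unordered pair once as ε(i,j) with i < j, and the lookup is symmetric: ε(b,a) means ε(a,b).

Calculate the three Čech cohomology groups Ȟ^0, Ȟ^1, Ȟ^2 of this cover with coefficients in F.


Ȟ^0(U;F) ≅ 0,  Ȟ^1(U;F) ≅ Z ⊕ Z/2,  Ȟ^2(U;F) ≅ 0

nonempty overlaps:
  W12={d} W14={h} W15={g} W16={f} W23={e} W34={b} W56={a}
C dims 6,7; δ0: rk 6, SNF 1^5·2
degree 0: 6−6−0 = 0 → Ȟ^0 ≅ 0
degree 1: 7−0−6 = 1 plus torsion [2] → Ȟ^1 ≅ Z ⊕ Z/2
degree 2: 0−0−0 = 0 → Ȟ^2 ≅ 0


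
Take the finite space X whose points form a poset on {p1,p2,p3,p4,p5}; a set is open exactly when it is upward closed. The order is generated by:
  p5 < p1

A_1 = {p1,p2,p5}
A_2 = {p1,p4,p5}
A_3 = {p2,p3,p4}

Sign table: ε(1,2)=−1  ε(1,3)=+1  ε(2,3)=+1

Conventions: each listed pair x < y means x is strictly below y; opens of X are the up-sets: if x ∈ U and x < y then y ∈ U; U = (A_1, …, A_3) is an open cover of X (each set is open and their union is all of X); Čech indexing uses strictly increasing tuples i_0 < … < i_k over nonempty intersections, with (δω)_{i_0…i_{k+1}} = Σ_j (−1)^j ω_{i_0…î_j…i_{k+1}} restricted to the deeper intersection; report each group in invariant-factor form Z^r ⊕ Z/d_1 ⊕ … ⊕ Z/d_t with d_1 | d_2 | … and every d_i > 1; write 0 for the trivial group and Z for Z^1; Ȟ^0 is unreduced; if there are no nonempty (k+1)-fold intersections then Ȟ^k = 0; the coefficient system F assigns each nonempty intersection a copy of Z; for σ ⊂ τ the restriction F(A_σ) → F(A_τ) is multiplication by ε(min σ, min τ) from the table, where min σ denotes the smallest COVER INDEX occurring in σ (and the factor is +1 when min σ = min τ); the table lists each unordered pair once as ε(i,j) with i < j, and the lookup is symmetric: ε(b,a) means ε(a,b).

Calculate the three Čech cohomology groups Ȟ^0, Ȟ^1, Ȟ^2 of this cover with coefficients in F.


nonempty overlaps:
  A12={p1,p5} A13={p2} A23={p4}
C dims 3,3; δ0: rk 3, SNF 1^2·2
degree 0: 3−3−0 = 0 → Ȟ^0 ≅ 0
degree 1: 3−0−3 = 0 plus torsion [2] → Ȟ^1 ≅ Z/2
degree 2: 0−0−0 = 0 → Ȟ^2 ≅ 0

Ȟ^0 ≅ 0,  Ȟ^1 ≅ Z/2,  Ȟ^2 ≅ 0


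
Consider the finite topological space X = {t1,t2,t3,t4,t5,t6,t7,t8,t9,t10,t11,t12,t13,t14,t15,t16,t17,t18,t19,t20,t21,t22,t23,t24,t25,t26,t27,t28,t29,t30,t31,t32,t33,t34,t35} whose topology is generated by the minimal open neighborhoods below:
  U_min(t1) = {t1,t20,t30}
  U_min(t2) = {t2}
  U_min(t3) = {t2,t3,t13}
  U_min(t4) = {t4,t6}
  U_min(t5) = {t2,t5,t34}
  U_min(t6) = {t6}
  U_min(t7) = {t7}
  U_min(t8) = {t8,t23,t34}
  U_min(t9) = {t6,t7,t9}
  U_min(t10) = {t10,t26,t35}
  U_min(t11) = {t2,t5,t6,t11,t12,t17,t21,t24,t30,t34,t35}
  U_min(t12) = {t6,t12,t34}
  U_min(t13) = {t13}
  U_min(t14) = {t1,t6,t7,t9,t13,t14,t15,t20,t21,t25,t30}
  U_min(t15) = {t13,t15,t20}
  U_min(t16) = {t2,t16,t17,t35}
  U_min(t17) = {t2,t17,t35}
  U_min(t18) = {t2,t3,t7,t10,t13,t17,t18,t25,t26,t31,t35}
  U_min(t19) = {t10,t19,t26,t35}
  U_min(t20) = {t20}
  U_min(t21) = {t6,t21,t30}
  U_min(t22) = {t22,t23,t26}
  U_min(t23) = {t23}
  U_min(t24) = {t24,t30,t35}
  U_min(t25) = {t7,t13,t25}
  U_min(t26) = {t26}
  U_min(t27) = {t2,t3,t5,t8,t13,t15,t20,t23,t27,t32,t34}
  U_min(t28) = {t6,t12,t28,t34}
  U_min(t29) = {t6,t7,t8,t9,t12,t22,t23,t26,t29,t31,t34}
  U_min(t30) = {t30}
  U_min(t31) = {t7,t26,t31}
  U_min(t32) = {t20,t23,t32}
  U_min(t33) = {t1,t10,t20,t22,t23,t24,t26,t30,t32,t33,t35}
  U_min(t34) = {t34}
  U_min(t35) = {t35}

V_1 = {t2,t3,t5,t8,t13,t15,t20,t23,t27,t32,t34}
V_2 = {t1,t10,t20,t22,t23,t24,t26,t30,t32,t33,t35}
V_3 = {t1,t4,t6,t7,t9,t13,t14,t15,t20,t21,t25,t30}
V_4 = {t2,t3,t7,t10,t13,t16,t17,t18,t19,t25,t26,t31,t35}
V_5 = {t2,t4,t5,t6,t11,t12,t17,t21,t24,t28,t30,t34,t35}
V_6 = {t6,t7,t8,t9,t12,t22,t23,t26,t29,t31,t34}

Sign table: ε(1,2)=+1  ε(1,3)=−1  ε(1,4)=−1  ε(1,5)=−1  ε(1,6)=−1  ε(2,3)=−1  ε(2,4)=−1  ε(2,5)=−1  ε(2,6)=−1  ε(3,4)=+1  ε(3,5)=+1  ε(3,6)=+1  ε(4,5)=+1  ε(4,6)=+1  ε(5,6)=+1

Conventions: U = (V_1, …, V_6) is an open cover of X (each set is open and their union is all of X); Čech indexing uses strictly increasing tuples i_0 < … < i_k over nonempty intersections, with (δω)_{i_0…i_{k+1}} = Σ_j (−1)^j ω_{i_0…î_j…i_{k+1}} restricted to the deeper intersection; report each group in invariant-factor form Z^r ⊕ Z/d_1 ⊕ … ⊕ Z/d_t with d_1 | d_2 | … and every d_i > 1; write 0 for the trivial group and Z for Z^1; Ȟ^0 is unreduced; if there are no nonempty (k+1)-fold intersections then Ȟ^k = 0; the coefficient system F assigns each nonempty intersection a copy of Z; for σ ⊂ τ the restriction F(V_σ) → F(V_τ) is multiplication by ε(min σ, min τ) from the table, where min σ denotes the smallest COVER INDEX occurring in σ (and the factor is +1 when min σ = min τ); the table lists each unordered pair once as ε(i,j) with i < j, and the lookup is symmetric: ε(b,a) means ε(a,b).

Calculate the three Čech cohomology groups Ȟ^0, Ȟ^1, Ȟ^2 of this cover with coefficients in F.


intersection data:
  V12={t20,t23,t32} V13={t13,t15,t20} V14={t2,t3,t13} V15={t2,t5,t34} V16={t8,t23,t34} V23={t1,t20,t30} V24={t10,t26,t35} V25={t24,t30,t35} V26={t22,t23,t26} V34={t7,t13,t25} V35={t4,t6,t21,t30} V36={t6,t7,t9} V45={t2,t17,t35} V46={t7,t26,t31} V56={t6,t12,t34}
  V123={t20} V126={t23} V134={t13} V145={t2} V156={t34} V235={t30} V245={t35} V246={t26} V346={t7} V356={t6}
C dims 6,15,10; δ0: rk 5, SNF 1^5; δ1: rk 10, SNF 1^9·2
Ȟ^0 = (6 − 5) − 0 = 1, so Ȟ^0 ≅ Z
Ȟ^1 = (15 − 10) − 5 = 0, so Ȟ^1 ≅ 0
Ȟ^2 = (10 − 0) − 10 = 0 plus torsion [2], so Ȟ^2 ≅ Z/2

Ȟ^0 = Z, Ȟ^1 = 0 and Ȟ^2 = Z/2


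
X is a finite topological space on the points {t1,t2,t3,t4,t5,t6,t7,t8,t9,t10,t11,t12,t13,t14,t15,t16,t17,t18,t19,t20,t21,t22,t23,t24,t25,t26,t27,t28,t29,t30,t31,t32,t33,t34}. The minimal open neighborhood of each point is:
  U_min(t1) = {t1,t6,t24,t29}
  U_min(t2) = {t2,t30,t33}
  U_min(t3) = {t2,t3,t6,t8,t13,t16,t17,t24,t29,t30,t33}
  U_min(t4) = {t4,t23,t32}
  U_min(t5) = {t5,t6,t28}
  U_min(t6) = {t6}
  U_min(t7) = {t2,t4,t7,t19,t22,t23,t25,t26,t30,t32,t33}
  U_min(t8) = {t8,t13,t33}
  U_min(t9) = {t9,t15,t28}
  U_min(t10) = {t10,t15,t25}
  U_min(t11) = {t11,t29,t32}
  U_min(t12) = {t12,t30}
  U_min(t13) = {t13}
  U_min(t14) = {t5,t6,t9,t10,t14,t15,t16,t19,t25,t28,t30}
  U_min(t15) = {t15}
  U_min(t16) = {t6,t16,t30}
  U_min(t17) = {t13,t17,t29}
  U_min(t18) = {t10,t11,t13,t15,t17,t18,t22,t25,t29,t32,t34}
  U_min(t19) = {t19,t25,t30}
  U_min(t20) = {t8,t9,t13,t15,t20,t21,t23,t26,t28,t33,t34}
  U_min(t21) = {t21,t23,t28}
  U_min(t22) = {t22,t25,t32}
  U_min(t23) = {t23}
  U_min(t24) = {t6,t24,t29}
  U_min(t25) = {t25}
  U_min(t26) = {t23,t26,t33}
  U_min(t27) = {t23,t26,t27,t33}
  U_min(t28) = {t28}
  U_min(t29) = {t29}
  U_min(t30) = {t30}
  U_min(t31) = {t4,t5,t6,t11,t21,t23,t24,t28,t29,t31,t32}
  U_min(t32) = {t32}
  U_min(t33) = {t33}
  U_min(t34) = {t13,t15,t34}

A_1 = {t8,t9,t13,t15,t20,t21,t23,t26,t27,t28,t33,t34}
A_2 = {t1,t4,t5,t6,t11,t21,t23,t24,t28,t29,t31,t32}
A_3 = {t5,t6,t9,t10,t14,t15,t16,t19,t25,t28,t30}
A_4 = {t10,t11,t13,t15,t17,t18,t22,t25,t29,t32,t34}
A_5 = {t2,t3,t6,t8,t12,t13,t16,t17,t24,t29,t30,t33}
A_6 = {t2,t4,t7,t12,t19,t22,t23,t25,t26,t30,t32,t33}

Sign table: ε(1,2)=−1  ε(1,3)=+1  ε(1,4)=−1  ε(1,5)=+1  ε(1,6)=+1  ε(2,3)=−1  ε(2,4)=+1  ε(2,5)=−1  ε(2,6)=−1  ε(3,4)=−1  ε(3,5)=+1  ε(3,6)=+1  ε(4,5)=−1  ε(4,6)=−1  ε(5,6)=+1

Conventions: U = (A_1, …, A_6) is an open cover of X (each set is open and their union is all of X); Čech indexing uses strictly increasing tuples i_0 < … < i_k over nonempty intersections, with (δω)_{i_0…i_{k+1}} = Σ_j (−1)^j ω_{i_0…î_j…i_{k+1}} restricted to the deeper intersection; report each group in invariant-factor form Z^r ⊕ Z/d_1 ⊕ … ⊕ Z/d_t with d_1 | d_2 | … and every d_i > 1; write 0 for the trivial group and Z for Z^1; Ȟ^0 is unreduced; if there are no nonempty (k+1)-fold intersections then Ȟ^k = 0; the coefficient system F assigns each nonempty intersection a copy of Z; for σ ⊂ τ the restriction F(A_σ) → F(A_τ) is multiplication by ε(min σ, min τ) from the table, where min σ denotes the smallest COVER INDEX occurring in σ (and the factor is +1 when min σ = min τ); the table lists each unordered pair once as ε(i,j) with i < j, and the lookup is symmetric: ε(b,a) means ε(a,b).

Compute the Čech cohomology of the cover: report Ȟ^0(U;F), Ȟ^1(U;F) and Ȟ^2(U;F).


intersection data:
  A12={t21,t23,t28} A13={t9,t15,t28} A14={t13,t15,t34} A15={t8,t13,t33} A16={t23,t26,t33} A23={t5,t6,t28} A24={t11,t29,t32} A25={t6,t24,t29} A26={t4,t23,t32} A34={t10,t15,t25} A35={t6,t16,t30} A36={t19,t25,t30} A45={t13,t17,t29} A46={t22,t25,t32} A56={t2,t12,t30,t33}
  A123={t28} A126={t23} A134={t15} A145={t13} A156={t33} A235={t6} A245={t29} A246={t32} A346={t25} A356={t30}
C dims 6,15,10; δ0: rk 5, SNF 1^5; δ1: rk 10, SNF 1^9·2
Ȟ^0 = (6 − 5) − 0 = 1, so Ȟ^0 ≅ Z
Ȟ^1 = (15 − 10) − 5 = 0, so Ȟ^1 ≅ 0
Ȟ^2 = (10 − 0) − 10 = 0 plus torsion [2], so Ȟ^2 ≅ Z/2

Ȟ^0 ≅ Z,  Ȟ^1 ≅ 0,  Ȟ^2 ≅ Z/2


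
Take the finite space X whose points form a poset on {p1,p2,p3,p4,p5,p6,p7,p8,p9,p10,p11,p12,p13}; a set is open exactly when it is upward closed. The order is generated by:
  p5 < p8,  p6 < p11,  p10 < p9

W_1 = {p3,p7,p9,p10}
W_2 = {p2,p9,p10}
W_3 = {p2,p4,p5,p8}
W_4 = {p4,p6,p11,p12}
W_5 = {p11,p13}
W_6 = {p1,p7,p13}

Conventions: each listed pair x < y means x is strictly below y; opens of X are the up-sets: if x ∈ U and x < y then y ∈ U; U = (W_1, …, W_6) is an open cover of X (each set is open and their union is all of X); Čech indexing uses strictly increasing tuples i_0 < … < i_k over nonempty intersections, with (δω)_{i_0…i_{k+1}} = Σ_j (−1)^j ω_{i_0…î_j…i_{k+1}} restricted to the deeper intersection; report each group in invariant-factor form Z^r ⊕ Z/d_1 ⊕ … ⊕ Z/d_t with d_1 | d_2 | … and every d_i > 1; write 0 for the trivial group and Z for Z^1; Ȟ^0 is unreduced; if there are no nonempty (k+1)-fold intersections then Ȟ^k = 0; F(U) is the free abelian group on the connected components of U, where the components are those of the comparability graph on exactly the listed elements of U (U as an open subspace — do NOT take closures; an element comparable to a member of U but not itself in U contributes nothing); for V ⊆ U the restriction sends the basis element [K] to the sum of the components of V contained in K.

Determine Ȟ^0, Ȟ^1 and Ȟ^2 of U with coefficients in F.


nonempty overlaps:
  W12={p9,p10} W16={p7} W23={p2} W34={p4} W45={p11} W56={p13}
components per intersection:
  W1: {p3} {p7} {p9,p10}
  W2: {p2} {p9,p10}
  W3: {p2} {p4} {p5,p8}
  W4: {p4} {p6,p11} {p12}
  W5: {p11} {p13}
  W6: {p1} {p7} {p13}
  W12: {p9,p10}
  W16: {p7}
  W23: {p2}
  W34: {p4}
  W45: {p11}
  W56: {p13}
C dims 16,6; δ0: rk 6, SNF 1^6
degree 0: 16−6−0 = 10 → Ȟ^0 ≅ Z^10
degree 1: 6−0−6 = 0 → Ȟ^1 ≅ 0
degree 2: 0−0−0 = 0 → Ȟ^2 ≅ 0

Ȟ^0 ≅ Z^10,  Ȟ^1 ≅ 0,  Ȟ^2 ≅ 0


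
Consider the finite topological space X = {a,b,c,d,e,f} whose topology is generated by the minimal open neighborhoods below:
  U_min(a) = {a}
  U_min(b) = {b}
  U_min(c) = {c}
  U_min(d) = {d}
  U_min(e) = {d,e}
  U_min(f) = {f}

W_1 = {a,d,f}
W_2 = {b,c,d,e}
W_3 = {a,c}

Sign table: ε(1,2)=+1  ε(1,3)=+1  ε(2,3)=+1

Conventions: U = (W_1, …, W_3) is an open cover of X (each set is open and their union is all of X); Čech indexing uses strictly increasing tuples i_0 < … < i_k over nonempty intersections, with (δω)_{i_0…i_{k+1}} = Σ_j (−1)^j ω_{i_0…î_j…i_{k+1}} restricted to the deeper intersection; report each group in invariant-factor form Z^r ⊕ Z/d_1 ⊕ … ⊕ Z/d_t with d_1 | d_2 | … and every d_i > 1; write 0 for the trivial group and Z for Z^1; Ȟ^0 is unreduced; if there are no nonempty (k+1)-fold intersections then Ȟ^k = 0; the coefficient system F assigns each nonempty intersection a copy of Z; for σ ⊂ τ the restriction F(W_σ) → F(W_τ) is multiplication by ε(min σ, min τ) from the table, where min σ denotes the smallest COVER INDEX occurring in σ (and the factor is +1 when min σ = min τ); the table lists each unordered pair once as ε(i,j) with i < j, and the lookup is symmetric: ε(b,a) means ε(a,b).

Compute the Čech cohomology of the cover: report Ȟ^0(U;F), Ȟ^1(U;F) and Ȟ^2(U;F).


cover nerve:
  W12={d} W13={a} W23={c}
C dims 3,3; δ0: rk 2, SNF 1^2
Ȟ^0: (3−2)−0=1 ⇒ Z
Ȟ^1: (3−0)−2=1 ⇒ Z
Ȟ^2: (0−0)−0=0 ⇒ 0

Ȟ^0(U;F) ≅ Z,  Ȟ^1(U;F) ≅ Z,  Ȟ^2(U;F) ≅ 0


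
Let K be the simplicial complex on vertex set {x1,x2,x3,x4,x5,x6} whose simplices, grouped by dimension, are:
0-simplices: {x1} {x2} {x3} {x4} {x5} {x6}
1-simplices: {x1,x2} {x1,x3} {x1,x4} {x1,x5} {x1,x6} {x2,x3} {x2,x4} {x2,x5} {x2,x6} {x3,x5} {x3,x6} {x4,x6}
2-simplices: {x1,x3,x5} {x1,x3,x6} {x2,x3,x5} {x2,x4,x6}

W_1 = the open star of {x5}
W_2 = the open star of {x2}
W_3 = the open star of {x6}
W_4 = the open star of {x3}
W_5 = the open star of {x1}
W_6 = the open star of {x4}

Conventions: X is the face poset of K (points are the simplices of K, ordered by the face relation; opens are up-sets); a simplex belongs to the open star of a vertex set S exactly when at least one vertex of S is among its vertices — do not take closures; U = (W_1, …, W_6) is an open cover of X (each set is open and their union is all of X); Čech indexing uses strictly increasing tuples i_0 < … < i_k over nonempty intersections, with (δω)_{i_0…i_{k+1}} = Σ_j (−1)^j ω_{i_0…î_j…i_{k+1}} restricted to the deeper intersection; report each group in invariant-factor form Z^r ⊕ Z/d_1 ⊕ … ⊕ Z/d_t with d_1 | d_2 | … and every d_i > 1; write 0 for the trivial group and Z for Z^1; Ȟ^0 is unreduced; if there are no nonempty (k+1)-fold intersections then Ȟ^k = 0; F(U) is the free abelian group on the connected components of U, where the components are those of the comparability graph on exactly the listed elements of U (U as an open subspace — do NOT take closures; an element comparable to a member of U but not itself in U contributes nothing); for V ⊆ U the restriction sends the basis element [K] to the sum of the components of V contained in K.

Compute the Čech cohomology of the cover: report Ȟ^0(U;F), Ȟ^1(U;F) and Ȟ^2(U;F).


nonempty overlaps:
  W1={{x5},{x1,x5},{x2,x5},{x3,x5},{x1,x3,x5},{x2,x3,x5}} W2={{x2},{x1,x2},{x2,x3},{x2,x4},{x2,x5},{x2,x6},{x2,x3,x5},{x2,x4,x6}} W3={{x6},{x1,x6},{x2,x6},{x3,x6},{x4,x6},{x1,x3,x6},{x2,x4,x6}} W4={{x3},{x1,x3},{x2,x3},{x3,x5},{x3,x6},{x1,x3,x5},{x1,x3,x6},{x2,x3,x5}} W5={{x1},{x1,x2},{x1,x3},{x1,x4},{x1,x5},{x1,x6},{x1,x3,x5},{x1,x3,x6}} W6={{x4},{x1,x4},{x2,x4},{x4,x6},{x2,x4,x6}}
  W12={{x2,x5},{x2,x3,x5}} W14={{x3,x5},{x1,x3,x5},{x2,x3,x5}} W15={{x1,x5},{x1,x3,x5}} W23={{x2,x6},{x2,x4,x6}} W24={{x2,x3},{x2,x3,x5}} W25={{x1,x2}} W26={{x2,x4},{x2,x4,x6}} W34={{x3,x6},{x1,x3,x6}} W35={{x1,x6},{x1,x3,x6}} W36={{x4,x6},{x2,x4,x6}} W45={{x1,x3},{x1,x3,x5},{x1,x3,x6}} W56={{x1,x4}}
  W124={{x2,x3,x5}} W145={{x1,x3,x5}} W236={{x2,x4,x6}} W345={{x1,x3,x6}}
components per intersection:
  W1: {{x5},{x1,x5},{x2,x5},{x3,x5},{x1,x3,x5},{x2,x3,x5}}
  W2: {{x2},{x1,x2},{x2,x3},{x2,x4},{x2,x5},{x2,x6},{x2,x3,x5},{x2,x4,x6}}
  W3: {{x6},{x1,x6},{x2,x6},{x3,x6},{x4,x6},{x1,x3,x6},{x2,x4,x6}}
  W4: {{x3},{x1,x3},{x2,x3},{x3,x5},{x3,x6},{x1,x3,x5},{x1,x3,x6},{x2,x3,x5}}
  W5: {{x1},{x1,x2},{x1,x3},{x1,x4},{x1,x5},{x1,x6},{x1,x3,x5},{x1,x3,x6}}
  W6: {{x4},{x1,x4},{x2,x4},{x4,x6},{x2,x4,x6}}
  W12: {{x2,x5},{x2,x3,x5}}
  W14: {{x3,x5},{x1,x3,x5},{x2,x3,x5}}
  W15: {{x1,x5},{x1,x3,x5}}
  W23: {{x2,x6},{x2,x4,x6}}
  W24: {{x2,x3},{x2,x3,x5}}
  W25: {{x1,x2}}
  W26: {{x2,x4},{x2,x4,x6}}
  W34: {{x3,x6},{x1,x3,x6}}
  W35: {{x1,x6},{x1,x3,x6}}
  W36: {{x4,x6},{x2,x4,x6}}
  W45: {{x1,x3},{x1,x3,x5},{x1,x3,x6}}
  W56: {{x1,x4}}
  W124: {{x2,x3,x5}}
  W145: {{x1,x3,x5}}
  W236: {{x2,x4,x6}}
  W345: {{x1,x3,x6}}
C dims 6,12,4; δ0: rk 5, SNF 1^5; δ1: rk 4, SNF 1^4
degree 0: 6−5−0 = 1 → Ȟ^0 ≅ Z
degree 1: 12−4−5 = 3 → Ȟ^1 ≅ Z^3
degree 2: 4−0−4 = 0 → Ȟ^2 ≅ 0

Ȟ^0 ≅ Z, Ȟ^1 ≅ Z^3, Ȟ^2 ≅ 0


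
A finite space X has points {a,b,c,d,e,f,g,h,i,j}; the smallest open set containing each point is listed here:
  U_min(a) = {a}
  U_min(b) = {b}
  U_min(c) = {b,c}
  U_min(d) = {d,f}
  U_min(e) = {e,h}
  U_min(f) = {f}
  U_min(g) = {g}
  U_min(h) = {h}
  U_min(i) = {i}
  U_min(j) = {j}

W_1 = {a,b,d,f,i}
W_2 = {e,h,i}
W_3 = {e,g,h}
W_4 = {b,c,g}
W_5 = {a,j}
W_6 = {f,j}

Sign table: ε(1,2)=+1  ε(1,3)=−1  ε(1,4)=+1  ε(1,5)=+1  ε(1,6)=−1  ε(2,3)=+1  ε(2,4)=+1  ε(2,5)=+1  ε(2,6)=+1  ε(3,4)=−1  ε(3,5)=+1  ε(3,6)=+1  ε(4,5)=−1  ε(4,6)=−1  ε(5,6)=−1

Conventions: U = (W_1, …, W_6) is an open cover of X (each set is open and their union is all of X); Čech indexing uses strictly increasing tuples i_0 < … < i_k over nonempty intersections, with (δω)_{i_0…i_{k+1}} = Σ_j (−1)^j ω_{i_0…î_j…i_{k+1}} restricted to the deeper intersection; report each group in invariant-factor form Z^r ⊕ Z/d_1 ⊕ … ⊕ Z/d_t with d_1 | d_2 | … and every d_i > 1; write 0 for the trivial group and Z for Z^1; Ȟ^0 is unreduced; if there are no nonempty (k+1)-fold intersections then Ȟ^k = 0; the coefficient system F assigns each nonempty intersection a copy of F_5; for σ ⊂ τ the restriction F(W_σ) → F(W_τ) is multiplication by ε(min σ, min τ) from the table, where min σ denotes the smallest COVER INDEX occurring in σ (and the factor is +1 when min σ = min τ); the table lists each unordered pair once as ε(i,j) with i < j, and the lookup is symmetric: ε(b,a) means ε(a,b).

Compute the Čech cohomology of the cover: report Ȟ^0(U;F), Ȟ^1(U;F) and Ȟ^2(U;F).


nerve simplices:
  W12={i} W14={b} W15={a} W16={f} W23={e,h} W34={g} W56={j}
C dims 6,7; δ0: rk_F5 6
degree 0: 6−6−0 = 0 → Ȟ^0 ≅ 0
degree 1: 7−0−6 = 1 → Ȟ^1 ≅ Z/5
degree 2: 0−0−0 = 0 → Ȟ^2 ≅ 0

Ȟ^0(U;F) ≅ 0, Ȟ^1(U;F) ≅ Z/5 and Ȟ^2(U;F) ≅ 0


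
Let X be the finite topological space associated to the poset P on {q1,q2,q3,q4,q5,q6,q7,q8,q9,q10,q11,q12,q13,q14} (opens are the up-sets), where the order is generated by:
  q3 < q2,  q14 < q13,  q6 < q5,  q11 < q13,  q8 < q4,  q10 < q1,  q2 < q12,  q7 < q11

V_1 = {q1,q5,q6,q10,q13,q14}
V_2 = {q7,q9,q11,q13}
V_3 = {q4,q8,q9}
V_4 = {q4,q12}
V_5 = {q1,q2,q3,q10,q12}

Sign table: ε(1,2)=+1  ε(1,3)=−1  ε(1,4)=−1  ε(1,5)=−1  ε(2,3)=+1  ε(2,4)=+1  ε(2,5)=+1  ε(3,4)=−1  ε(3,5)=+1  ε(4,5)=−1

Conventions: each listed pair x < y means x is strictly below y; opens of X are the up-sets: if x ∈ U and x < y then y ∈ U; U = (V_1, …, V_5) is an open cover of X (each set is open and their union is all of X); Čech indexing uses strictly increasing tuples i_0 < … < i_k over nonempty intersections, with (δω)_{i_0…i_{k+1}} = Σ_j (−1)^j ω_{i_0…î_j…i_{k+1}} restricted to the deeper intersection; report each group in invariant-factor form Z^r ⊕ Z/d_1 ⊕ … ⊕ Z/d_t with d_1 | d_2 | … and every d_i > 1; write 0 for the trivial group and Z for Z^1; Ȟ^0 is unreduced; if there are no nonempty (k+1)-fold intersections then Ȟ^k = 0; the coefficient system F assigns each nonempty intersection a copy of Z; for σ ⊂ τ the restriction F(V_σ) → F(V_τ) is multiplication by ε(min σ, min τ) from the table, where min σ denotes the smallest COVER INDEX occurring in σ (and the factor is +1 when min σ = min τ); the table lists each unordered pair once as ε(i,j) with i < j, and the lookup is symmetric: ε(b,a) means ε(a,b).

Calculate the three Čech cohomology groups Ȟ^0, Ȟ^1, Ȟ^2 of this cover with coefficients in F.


Ȟ^0(U;F) ≅ 0; Ȟ^1(U;F) ≅ Z/2; Ȟ^2(U;F) ≅ 0

nonempty overlaps:
  V12={q13} V15={q1,q10} V23={q9} V34={q4} V45={q12}
C dims 5,5; δ0: rk 5, SNF 1^4·2
degree 0: 5−5−0 = 0 → Ȟ^0 ≅ 0
degree 1: 5−0−5 = 0 plus torsion [2] → Ȟ^1 ≅ Z/2
degree 2: 0−0−0 = 0 → Ȟ^2 ≅ 0


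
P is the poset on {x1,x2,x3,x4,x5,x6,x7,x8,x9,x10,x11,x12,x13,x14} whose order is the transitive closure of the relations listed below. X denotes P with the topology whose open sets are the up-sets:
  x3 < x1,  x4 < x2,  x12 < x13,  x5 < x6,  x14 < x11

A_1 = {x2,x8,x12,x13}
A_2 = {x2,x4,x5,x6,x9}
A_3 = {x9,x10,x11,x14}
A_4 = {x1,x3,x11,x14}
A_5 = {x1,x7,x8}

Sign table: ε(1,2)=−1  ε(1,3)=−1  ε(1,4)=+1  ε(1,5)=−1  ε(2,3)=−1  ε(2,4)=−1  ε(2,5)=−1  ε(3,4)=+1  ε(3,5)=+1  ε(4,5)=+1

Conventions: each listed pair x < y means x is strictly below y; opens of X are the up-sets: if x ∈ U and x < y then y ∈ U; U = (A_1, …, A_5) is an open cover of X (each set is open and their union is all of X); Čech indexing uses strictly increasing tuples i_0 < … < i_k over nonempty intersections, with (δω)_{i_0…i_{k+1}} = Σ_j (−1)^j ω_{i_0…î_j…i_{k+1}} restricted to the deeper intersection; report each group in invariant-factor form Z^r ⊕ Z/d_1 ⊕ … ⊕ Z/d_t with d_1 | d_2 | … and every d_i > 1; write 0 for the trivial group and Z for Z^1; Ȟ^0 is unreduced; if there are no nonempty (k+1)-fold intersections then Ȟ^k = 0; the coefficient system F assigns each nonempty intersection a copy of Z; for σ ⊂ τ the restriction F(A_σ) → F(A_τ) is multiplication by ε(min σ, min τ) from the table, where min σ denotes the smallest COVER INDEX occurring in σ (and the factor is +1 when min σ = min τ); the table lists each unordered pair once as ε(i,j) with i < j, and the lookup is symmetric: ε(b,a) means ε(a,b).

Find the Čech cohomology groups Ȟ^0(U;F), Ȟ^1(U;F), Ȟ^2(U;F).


Ȟ^0 = 0, Ȟ^1 = Z/2, Ȟ^2 = 0

nerve simplices:
  A12={x2} A15={x8} A23={x9} A34={x11,x14} A45={x1}
C dims 5,5; δ0: rk 5, SNF 1^4·2
degree 0: 5−5−0 = 0 → Ȟ^0 ≅ 0
degree 1: 5−0−5 = 0 plus torsion [2] → Ȟ^1 ≅ Z/2
degree 2: 0−0−0 = 0 → Ȟ^2 ≅ 0


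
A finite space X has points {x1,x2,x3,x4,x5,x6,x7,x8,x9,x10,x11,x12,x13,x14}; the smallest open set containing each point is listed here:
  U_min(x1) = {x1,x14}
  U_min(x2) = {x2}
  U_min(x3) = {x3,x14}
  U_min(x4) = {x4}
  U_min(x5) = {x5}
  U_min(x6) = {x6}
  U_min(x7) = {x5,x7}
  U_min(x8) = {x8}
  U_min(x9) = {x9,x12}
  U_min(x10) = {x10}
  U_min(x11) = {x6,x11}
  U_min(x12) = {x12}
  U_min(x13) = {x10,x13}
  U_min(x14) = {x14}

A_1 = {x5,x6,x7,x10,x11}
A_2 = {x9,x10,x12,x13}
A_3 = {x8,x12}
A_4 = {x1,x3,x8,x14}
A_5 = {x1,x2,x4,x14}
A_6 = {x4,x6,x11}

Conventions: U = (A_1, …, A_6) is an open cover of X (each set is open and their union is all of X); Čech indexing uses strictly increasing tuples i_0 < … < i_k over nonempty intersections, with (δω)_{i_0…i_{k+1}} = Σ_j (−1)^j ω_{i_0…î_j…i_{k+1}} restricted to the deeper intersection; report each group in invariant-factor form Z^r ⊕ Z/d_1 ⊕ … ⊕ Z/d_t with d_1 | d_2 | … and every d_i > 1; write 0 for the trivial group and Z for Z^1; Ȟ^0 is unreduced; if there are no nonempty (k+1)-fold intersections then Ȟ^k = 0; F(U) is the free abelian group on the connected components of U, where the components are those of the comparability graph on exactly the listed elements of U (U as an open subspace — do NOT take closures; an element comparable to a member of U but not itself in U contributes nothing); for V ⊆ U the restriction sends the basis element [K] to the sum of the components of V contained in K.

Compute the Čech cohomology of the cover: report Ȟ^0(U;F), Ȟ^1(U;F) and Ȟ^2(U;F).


nerve of the cover:
  A12={x10} A16={x6,x11} A23={x12} A34={x8} A45={x1,x14} A56={x4}
components per intersection:
  A1: {x5,x7} {x6,x11} {x10}
  A2: {x9,x12} {x10,x13}
  A3: {x8} {x12}
  A4: {x1,x3,x14} {x8}
  A5: {x1,x14} {x2} {x4}
  A6: {x4} {x6,x11}
  A12: {x10}
  A16: {x6,x11}
  A23: {x12}
  A34: {x8}
  A45: {x1,x14}
  A56: {x4}
C dims 14,6; δ0: rk 6, SNF 1^6
Ȟ^0 = (14 − 6) − 0 = 8, so Ȟ^0 ≅ Z^8
Ȟ^1 = (6 − 0) − 6 = 0, so Ȟ^1 ≅ 0
Ȟ^2 = (0 − 0) − 0 = 0, so Ȟ^2 ≅ 0

Ȟ^0(U;F) ≅ Z^8, Ȟ^1(U;F) ≅ 0, Ȟ^2(U;F) ≅ 0


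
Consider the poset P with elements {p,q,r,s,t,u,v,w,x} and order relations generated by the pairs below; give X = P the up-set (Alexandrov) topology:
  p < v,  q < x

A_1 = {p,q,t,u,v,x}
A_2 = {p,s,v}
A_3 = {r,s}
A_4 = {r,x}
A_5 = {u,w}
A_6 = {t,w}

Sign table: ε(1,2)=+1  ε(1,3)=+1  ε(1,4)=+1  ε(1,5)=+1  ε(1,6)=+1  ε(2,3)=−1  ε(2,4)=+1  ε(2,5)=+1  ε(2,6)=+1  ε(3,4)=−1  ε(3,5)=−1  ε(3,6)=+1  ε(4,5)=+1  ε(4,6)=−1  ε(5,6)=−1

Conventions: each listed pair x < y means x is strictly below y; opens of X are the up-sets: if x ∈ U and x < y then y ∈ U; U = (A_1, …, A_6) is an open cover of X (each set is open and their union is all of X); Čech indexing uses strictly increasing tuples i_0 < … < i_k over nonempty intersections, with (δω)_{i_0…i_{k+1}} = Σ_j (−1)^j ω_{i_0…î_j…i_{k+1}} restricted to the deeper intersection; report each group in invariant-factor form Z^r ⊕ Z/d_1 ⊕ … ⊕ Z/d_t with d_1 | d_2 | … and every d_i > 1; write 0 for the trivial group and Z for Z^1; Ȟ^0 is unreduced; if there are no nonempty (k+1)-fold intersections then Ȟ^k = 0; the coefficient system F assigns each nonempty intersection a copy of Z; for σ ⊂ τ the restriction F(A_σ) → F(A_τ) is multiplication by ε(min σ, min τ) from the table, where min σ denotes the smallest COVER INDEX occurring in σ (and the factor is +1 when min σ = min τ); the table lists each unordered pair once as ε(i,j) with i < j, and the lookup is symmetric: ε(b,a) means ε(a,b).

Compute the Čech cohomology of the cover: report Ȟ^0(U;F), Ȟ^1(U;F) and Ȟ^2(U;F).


Ȟ^0 ≅ 0, Ȟ^1 ≅ Z ⊕ Z/2 and Ȟ^2 ≅ 0

intersection data:
  A12={p,v} A14={x} A15={u} A16={t} A23={s} A34={r} A56={w}
C dims 6,7; δ0: rk 6, SNF 1^5·2
Ȟ^0 = (6 − 6) − 0 = 0, so Ȟ^0 ≅ 0
Ȟ^1 = (7 − 0) − 6 = 1 plus torsion [2], so Ȟ^1 ≅ Z ⊕ Z/2
Ȟ^2 = (0 − 0) − 0 = 0, so Ȟ^2 ≅ 0


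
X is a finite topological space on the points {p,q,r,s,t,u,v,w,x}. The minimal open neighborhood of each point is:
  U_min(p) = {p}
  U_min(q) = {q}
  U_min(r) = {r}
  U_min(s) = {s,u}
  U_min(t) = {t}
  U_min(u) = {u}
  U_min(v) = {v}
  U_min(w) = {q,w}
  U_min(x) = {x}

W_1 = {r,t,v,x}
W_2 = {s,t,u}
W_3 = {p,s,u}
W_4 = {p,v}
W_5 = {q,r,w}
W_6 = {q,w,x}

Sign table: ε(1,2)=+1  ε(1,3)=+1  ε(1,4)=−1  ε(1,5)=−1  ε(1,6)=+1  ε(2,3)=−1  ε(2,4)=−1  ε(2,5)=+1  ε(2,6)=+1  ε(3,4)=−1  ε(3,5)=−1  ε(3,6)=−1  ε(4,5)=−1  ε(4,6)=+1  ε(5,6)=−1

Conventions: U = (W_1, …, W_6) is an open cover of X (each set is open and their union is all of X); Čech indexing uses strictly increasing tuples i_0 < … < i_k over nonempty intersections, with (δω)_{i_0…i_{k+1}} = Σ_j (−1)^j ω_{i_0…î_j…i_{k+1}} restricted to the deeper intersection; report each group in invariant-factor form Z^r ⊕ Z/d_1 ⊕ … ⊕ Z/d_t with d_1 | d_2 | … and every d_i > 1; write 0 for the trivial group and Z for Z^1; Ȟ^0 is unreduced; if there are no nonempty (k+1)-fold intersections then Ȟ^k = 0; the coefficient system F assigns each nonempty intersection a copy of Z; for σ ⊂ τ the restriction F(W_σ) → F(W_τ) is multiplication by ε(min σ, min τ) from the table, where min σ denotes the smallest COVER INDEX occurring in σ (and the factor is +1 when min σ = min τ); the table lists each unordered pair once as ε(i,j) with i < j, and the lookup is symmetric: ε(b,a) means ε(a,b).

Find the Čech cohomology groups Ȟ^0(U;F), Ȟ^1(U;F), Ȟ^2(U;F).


nerve simplices:
  W12={t} W14={v} W15={r} W16={x} W23={s,u} W34={p} W56={q,w}
C dims 6,7; δ0: rk 6, SNF 1^5·2
degree 0: 6−6−0 = 0 → Ȟ^0 ≅ 0
degree 1: 7−0−6 = 1 plus torsion [2] → Ȟ^1 ≅ Z ⊕ Z/2
degree 2: 0−0−0 = 0 → Ȟ^2 ≅ 0

Ȟ^0 ≅ 0, Ȟ^1 ≅ Z ⊕ Z/2 and Ȟ^2 ≅ 0


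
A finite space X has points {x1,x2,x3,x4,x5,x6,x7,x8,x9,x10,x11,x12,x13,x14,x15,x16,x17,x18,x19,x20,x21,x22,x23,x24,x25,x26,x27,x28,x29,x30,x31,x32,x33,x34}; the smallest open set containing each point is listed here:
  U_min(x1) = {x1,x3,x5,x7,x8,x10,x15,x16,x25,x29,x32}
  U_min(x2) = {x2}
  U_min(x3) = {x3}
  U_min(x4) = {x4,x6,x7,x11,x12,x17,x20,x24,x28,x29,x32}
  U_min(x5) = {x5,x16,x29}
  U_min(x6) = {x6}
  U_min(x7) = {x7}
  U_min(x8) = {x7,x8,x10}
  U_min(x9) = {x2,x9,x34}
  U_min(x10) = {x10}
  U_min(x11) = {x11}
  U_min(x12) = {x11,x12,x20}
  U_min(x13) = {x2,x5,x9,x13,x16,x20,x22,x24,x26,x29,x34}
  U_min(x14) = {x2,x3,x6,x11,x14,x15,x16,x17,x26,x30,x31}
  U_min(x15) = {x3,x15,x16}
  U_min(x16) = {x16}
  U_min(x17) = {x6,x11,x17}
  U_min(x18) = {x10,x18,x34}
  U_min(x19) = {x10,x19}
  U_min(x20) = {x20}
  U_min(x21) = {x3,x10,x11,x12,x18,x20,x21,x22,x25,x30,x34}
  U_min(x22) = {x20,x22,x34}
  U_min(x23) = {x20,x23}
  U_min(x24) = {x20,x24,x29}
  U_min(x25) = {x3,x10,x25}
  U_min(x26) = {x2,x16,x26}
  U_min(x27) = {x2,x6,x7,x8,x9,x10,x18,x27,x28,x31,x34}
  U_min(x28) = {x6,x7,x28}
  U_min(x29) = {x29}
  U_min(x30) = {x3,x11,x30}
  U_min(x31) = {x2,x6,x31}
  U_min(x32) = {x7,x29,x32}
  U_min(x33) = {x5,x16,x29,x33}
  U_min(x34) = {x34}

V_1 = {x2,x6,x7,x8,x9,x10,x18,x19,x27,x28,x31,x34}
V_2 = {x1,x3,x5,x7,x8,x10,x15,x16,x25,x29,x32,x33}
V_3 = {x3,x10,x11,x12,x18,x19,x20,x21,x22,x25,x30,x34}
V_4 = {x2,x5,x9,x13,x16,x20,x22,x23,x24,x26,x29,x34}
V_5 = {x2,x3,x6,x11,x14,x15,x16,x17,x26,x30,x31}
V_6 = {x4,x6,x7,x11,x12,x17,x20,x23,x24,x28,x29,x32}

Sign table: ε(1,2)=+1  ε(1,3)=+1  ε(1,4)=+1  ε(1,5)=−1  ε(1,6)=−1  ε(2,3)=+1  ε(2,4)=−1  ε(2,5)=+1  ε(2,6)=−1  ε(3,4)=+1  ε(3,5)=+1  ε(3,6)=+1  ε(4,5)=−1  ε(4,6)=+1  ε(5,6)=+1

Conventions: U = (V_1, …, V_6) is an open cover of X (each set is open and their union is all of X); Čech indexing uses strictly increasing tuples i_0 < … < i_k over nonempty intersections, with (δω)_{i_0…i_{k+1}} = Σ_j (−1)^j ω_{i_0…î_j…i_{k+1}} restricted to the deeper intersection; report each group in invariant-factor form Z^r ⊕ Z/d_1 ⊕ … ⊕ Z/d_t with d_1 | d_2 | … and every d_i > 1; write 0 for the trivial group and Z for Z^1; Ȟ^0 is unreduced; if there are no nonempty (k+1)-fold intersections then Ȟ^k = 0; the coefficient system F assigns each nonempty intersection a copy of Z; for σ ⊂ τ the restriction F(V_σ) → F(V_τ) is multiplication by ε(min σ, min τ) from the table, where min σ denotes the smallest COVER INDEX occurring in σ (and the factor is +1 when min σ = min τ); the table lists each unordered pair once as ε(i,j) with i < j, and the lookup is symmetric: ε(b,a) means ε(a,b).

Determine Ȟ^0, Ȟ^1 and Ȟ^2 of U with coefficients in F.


cover nerve:
  V12={x7,x8,x10} V13={x10,x18,x19,x34} V14={x2,x9,x34} V15={x2,x6,x31} V16={x6,x7,x28} V23={x3,x10,x25} V24={x5,x16,x29} V25={x3,x15,x16} V26={x7,x29,x32} V34={x20,x22,x34} V35={x3,x11,x30} V36={x11,x12,x20} V45={x2,x16,x26} V46={x20,x23,x24,x29} V56={x6,x11,x17}
  V123={x10} V126={x7} V134={x34} V145={x2} V156={x6} V235={x3} V245={x16} V246={x29} V346={x20} V356={x11}
C dims 6,15,10; δ0: rk 6, SNF 1^5·2; δ1: rk 9, SNF 1^9
Ȟ^0: (6−6)−0=0 ⇒ 0
Ȟ^1: (15−9)−6=0 plus torsion [2] ⇒ Z/2
Ȟ^2: (10−0)−9=1 ⇒ Z

Ȟ^0(U;F) ≅ 0; Ȟ^1(U;F) ≅ Z/2; Ȟ^2(U;F) ≅ Z


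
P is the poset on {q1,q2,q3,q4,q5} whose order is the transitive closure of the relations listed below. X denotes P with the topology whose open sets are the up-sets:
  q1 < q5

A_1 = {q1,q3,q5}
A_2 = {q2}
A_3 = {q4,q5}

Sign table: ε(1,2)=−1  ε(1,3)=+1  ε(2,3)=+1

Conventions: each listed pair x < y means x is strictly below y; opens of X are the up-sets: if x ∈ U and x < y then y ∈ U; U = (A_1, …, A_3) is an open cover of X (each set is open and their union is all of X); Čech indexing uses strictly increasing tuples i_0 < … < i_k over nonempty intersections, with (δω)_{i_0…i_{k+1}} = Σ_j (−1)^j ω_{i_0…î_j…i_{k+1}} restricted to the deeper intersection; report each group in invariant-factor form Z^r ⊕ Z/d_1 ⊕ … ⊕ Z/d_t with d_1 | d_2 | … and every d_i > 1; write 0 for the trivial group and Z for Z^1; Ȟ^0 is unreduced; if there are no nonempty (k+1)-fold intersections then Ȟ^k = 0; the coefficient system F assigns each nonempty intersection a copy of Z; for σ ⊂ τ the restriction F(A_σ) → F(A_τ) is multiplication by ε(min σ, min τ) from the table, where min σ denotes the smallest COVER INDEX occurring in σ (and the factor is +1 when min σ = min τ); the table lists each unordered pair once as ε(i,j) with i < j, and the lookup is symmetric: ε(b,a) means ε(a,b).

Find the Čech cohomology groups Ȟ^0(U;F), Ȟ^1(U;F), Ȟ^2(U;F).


Ȟ^0 = Z^2, Ȟ^1 = 0 and Ȟ^2 = 0

nonempty overlaps:
  A13={q5}
C dims 3,1; δ0: rk 1, SNF 1^1
degree 0: 3−1−0 = 2 → Ȟ^0 ≅ Z^2
degree 1: 1−0−1 = 0 → Ȟ^1 ≅ 0
degree 2: 0−0−0 = 0 → Ȟ^2 ≅ 0


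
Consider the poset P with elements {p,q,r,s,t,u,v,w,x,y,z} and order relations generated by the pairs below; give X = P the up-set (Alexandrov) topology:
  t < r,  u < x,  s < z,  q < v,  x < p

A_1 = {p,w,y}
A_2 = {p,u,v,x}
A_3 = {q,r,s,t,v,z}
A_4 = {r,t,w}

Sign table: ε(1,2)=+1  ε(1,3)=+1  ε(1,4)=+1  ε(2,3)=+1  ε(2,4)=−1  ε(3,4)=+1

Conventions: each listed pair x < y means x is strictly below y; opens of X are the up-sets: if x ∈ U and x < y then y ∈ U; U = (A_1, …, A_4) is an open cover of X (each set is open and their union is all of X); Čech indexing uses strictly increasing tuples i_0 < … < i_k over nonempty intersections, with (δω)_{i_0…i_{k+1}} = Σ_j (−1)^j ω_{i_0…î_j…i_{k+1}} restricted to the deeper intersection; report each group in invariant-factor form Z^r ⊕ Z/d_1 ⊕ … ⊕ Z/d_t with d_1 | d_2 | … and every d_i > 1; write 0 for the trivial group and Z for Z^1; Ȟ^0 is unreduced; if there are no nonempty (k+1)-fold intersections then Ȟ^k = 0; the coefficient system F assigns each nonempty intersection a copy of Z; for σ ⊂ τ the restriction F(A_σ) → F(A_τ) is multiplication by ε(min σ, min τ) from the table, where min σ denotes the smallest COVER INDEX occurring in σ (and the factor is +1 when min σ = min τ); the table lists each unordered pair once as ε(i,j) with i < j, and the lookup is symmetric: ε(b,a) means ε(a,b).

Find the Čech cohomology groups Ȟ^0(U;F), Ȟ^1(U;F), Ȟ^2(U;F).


Ȟ^0 ≅ Z,  Ȟ^1 ≅ Z,  Ȟ^2 ≅ 0

nerve of the cover:
  A12={p} A14={w} A23={v} A34={r,t}
C dims 4,4; δ0: rk 3, SNF 1^3
Ȟ^0 = (4 − 3) − 0 = 1, so Ȟ^0 ≅ Z
Ȟ^1 = (4 − 0) − 3 = 1, so Ȟ^1 ≅ Z
Ȟ^2 = (0 − 0) − 0 = 0, so Ȟ^2 ≅ 0


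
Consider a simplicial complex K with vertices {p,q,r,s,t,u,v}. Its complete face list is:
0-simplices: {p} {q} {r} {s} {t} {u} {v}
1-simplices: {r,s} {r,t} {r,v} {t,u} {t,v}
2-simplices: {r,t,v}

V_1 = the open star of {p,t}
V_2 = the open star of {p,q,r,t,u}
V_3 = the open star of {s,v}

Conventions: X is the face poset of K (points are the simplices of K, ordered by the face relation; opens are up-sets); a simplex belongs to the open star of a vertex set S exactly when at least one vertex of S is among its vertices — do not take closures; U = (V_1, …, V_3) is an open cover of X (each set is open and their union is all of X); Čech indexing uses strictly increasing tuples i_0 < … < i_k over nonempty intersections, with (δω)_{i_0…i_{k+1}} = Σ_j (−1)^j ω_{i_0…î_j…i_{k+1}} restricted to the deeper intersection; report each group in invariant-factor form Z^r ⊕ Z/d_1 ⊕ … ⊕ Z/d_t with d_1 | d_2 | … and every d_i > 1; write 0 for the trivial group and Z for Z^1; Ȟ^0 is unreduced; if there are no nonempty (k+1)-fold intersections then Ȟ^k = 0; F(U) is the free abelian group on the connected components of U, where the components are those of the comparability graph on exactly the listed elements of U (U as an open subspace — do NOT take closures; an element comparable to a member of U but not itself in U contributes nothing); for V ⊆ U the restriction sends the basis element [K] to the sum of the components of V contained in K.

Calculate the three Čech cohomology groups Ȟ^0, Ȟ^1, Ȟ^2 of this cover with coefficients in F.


Ȟ^0 ≅ Z^3, Ȟ^1 ≅ 0 and Ȟ^2 ≅ 0

nonempty intersections:
  V1={{p},{t},{r,t},{t,u},{t,v},{r,t,v}} V2={{p},{q},{r},{t},{u},{r,s},{r,t},{r,v},{t,u},{t,v},{r,t,v}} V3={{s},{v},{r,s},{r,v},{t,v},{r,t,v}}
  V12={{p},{t},{r,t},{t,u},{t,v},{r,t,v}} V13={{t,v},{r,t,v}} V23={{r,s},{r,v},{t,v},{r,t,v}}
  V123={{t,v},{r,t,v}}
components per intersection:
  V1: {{p}} {{t},{r,t},{t,u},{t,v},{r,t,v}}
  V2: {{p}} {{q}} {{r},{t},{u},{r,s},{r,t},{r,v},{t,u},{t,v},{r,t,v}}
  V3: {{s},{r,s}} {{v},{r,v},{t,v},{r,t,v}}
  V12: {{p}} {{t},{r,t},{t,u},{t,v},{r,t,v}}
  V13: {{t,v},{r,t,v}}
  V23: {{r,s}} {{r,v},{t,v},{r,t,v}}
  V123: {{t,v},{r,t,v}}
C dims 7,5,1; δ0: rk 4, SNF 1^4; δ1: rk 1, SNF 1^1
Ȟ^0: (7−4)−0=3 ⇒ Z^3
Ȟ^1: (5−1)−4=0 ⇒ 0
Ȟ^2: (1−0)−1=0 ⇒ 0
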